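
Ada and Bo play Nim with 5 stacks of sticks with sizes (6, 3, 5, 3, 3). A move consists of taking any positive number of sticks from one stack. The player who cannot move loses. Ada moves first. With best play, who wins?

Compute the nim-sum pairwise:
6 ^ 3 = 5
5 ^ 5 = 0
0 ^ 3 = 3
3 ^ 3 = 0
The nim-sum is 0, so this is a P-position: the player to move is in a losing position under optimal play; Ada is about to move from it and so loses — Bo wins.

Bo wins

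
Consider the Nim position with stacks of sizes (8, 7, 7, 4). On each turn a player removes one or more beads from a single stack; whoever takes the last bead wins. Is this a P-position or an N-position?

N-position

Compute the nim-sum pairwise:
8 XOR 7 = 15
15 XOR 7 = 8
8 XOR 4 = 12
The nim-sum is 12 ≠ 0, so this is an N-position: the player to move can win.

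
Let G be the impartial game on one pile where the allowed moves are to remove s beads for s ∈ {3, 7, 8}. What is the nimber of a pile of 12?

0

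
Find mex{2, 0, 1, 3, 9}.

4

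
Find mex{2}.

0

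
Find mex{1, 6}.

0 is not in the set, so the mex is 0.

0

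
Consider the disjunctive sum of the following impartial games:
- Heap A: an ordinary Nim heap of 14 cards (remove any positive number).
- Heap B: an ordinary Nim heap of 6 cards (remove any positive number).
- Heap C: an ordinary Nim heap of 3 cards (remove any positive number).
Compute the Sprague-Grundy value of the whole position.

11

Heap A is a plain Nim heap of size 14, so its Grundy value is 14.
Heap B is a plain Nim heap of size 6, so its Grundy value is 6.
Heap C is a plain Nim heap of size 3, so its Grundy value is 3.
The value of a disjunctive sum is the nim-sum of the parts.
Combined value = 14 ⊕ 6 ⊕ 3 = 11.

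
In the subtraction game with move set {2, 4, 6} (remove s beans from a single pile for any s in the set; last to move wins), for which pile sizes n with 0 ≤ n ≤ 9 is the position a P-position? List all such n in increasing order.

0, 1, 8, 9

Grundy values for subtraction set {2, 4, 6}:
k:     0  1  2  3  4  5  6  7  8  9
g(k):  0  0  1  1  2  2  3  3  0  0
The P-positions (g = 0) in 0..9 are 0, 1, 8, 9.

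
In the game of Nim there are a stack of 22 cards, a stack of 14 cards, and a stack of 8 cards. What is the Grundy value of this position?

16

Nim-sum: 22 XOR 14 XOR 8 = 16.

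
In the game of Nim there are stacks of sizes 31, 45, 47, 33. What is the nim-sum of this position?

60

Nim-sum: 31 XOR 45 XOR 47 XOR 33 = 60.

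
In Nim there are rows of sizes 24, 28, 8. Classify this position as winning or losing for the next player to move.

Bitwise XOR of the heap sizes:
  11000  (24)
  11100  (28)
  01000  (8)
  -----
  01100  (12)
The nim-sum is 12 ≠ 0, so this is an N-position: the player to move can win.

Winning position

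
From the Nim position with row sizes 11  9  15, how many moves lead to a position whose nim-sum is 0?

3

Compute the nim-sum pairwise:
11 XOR 9 = 2
2 XOR 15 = 13
The overall nim-sum is X = 13. A row of size p has a winning move iff p XOR X < p (reduce it to p XOR X).
  11: 11 XOR 13 = 6 < 11 — winning move (to 6).
  9: 9 XOR 13 = 4 < 9 — winning move (to 4).
  15: 15 XOR 13 = 2 < 15 — winning move (to 2).
That gives 3 winning moves.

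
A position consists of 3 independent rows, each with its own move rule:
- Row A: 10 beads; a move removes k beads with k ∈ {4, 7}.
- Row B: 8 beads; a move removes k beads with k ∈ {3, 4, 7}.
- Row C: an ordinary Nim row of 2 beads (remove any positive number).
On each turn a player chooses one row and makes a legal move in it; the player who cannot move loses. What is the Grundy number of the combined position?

2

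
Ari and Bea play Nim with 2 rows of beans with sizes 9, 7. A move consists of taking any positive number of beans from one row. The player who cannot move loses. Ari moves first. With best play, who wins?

In binary:
  1001  (9)
  0111  (7)
  ----
  1110  (14)
The nim-sum is 14 ≠ 0, so this is an N-position: the player to move can win; Ari has a winning move.

Ari wins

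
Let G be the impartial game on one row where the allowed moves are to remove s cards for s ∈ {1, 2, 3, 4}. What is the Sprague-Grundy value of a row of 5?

Build the Grundy sequence with g(k) = mex{g(k−s) : s ∈ {1, 2, 3, 4}, s ≤ k}:
k:     0  1  2  3  4  5
g(k):  0  1  2  3  4  0
So g(5) = 0.

0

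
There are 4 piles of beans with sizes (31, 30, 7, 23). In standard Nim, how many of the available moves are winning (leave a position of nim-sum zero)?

Compute the nim-sum pairwise:
31 ^ 30 = 1
1 ^ 7 = 6
6 ^ 23 = 17
The overall nim-sum is X = 17. A pile of size p has a winning move iff p XOR X < p (reduce it to p XOR X).
  31: 31 XOR 17 = 14 < 31 — winning move (to 14).
  30: 30 XOR 17 = 15 < 30 — winning move (to 15).
  7: 7 XOR 17 = 22 ≥ 7 — no move.
  23: 23 XOR 17 = 6 < 23 — winning move (to 6).
That gives 3 winning moves.

3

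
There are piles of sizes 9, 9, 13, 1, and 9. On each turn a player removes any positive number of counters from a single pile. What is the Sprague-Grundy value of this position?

5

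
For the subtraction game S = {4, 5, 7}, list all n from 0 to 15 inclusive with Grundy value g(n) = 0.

0, 1, 2, 3, 11, 12, 13, 14

Compute g(0), g(1), … for moves {4, 5, 7}:
k:     0  1  2  3  4  5  6  7  8  9 10 11 12 13 14 15
g(k):  0  0  0  0  1  1  1  1  2  2  2  0  0  0  0  1
The P-positions (g = 0) in 0..15 are 0, 1, 2, 3, 11, 12, 13, 14.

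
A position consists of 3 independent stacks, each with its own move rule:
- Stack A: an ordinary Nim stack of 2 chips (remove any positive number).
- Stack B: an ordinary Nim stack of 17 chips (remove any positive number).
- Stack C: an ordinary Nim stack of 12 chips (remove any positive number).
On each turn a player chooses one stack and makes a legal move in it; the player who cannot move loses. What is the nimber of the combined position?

31

Stack A is a plain Nim stack of size 2, so its Grundy value is 2.
Stack B is a plain Nim stack of size 17, so its Grundy value is 17.
Stack C is a plain Nim stack of size 12, so its Grundy value is 12.
The value of a disjunctive sum is the nim-sum of the parts.
Combined value = 2 XOR 17 XOR 12 = 31.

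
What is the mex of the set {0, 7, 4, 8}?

1

0 is in the set but 1 is not, so the mex is 1.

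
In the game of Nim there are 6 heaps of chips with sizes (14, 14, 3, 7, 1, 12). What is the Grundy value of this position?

9

In binary:
  1110  (14)
  1110  (14)
  0011  (3)
  0111  (7)
  0001  (1)
  1100  (12)
  ----
  1001  (9)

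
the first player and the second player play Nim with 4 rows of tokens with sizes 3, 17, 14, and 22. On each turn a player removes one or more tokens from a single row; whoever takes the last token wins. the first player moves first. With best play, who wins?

the first player wins

Compute the nim-sum pairwise:
3 ^ 17 = 18
18 ^ 14 = 28
28 ^ 22 = 10
The nim-sum is 10 ≠ 0, so this is an N-position: the player to move can win; the first player has a winning move.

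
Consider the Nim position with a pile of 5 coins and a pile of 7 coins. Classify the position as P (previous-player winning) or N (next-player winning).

N-position

Write each in binary and XOR column by column:
  101  (5)
  111  (7)
  ---
  010  (2)
The nim-sum is 2 ≠ 0, so this is an N-position: the player to move can win.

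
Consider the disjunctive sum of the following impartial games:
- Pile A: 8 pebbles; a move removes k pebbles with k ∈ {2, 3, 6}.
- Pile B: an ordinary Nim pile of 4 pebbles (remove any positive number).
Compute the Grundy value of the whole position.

6

For pile A, compute g(0), g(1), … with moves {2, 3, 6}:
k:     0  1  2  3  4  5  6  7  8
g(k):  0  0  1  1  2  0  3  1  2
So g(8) = 2.
Pile B is a plain Nim pile of size 4, so its Grundy value is 4.
The value of a disjunctive sum is the nim-sum of the parts.
Combined value = 2 ⊕ 4 = 6.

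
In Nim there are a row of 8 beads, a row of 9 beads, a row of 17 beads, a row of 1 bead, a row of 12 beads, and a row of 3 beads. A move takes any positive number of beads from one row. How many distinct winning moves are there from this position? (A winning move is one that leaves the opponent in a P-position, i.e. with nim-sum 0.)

Compute the nim-sum pairwise:
8 XOR 9 = 1
1 XOR 17 = 16
16 XOR 1 = 17
17 XOR 12 = 29
29 XOR 3 = 30
The overall nim-sum is X = 30. A row of size p has a winning move iff p XOR X < p (reduce it to p XOR X).
  8: 8 XOR 30 = 22 ≥ 8 — no move.
  9: 9 XOR 30 = 23 ≥ 9 — no move.
  17: 17 XOR 30 = 15 < 17 — winning move (to 15).
  1: 1 XOR 30 = 31 ≥ 1 — no move.
  12: 12 XOR 30 = 18 ≥ 12 — no move.
  3: 3 XOR 30 = 29 ≥ 3 — no move.
That gives 1 winning move.

1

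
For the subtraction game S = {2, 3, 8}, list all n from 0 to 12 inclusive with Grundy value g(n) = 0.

0, 1, 5, 6, 10, 11

Build the Grundy sequence with g(k) = mex{g(k−s) : s ∈ {2, 3, 8}, s ≤ k}:
k:     0  1  2  3  4  5  6  7  8  9 10 11 12
g(k):  0  0  1  1  2  0  0  1  1  2  0  0  1
The P-positions (g = 0) in 0..12 are 0, 1, 5, 6, 10, 11.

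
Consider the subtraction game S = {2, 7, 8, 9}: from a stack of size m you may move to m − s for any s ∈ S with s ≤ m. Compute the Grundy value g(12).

2

Build the Grundy sequence with g(k) = mex{g(k−s) : s ∈ {2, 7, 8, 9}, s ≤ k}:
k:     0  1  2  3  4  5  6  7  8  9 10 11 12
g(k):  0  0  1  1  0  0  1  1  2  2  3  3  2
So g(12) = 2.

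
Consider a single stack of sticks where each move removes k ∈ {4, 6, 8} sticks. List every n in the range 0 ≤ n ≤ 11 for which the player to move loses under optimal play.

0, 1, 2, 3

Grundy values for subtraction set {4, 6, 8}:
k:     0  1  2  3  4  5  6  7  8  9 10 11
g(k):  0  0  0  0  1  1  1  1  2  2  2  2
The P-positions (g = 0) in 0..11 are 0, 1, 2, 3.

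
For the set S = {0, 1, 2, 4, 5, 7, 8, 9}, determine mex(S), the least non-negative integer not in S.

The values 0, 1, 2 are all present; 3 is the first non-negative integer missing from the set.

3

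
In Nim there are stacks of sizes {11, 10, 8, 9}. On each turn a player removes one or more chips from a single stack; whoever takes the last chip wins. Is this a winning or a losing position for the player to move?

Losing position

Nim-sum: 11 XOR 10 XOR 8 XOR 9 = 0.
The nim-sum is 0, so this is a P-position: the player to move is in a losing position under optimal play.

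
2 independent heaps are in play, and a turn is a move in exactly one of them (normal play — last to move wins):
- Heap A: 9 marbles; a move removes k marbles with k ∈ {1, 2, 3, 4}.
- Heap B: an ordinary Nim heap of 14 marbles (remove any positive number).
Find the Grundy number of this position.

Grundy values for heap A (subtraction set {1, 2, 3, 4}):
k:     0  1  2  3  4  5  6  7  8  9
g(k):  0  1  2  3  4  0  1  2  3  4
So g(9) = 4.
Heap B is a plain Nim heap of size 14, so its Grundy value is 14.
By the Sprague-Grundy theorem, the Grundy value of a sum of independent games is the XOR of the component values.
Combined value = 4 ⊕ 14 = 10.

10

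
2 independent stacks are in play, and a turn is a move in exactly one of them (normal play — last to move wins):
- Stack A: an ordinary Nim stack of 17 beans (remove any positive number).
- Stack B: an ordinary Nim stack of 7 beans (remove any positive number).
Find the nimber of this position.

22

Stack A is a plain Nim stack of size 17, so its Grundy value is 17.
Stack B is a plain Nim stack of size 7, so its Grundy value is 7.
The value of a disjunctive sum is the nim-sum of the parts.
Combined value = 17 ⊕ 7 = 22.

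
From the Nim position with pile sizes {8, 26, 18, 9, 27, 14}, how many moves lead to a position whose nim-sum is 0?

3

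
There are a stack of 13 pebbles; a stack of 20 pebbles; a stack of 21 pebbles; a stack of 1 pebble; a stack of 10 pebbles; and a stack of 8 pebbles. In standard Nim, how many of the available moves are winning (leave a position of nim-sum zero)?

Write each in binary and XOR column by column:
  01101  (13)
  10100  (20)
  10101  (21)
  00001  (1)
  01010  (10)
  01000  (8)
  -----
  01111  (15)
The overall nim-sum is X = 15. A stack of size p has a winning move iff p XOR X < p (reduce it to p XOR X).
  13: 13 XOR 15 = 2 < 13 — winning move (to 2).
  20: 20 XOR 15 = 27 ≥ 20 — no move.
  21: 21 XOR 15 = 26 ≥ 21 — no move.
  1: 1 XOR 15 = 14 ≥ 1 — no move.
  10: 10 XOR 15 = 5 < 10 — winning move (to 5).
  8: 8 XOR 15 = 7 < 8 — winning move (to 7).
That gives 3 winning moves.

3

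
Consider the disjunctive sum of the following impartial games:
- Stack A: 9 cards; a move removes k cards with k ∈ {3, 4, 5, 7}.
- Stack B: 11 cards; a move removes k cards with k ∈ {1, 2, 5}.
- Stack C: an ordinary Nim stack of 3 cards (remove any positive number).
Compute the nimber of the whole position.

For stack A, compute g(0), g(1), … with moves {3, 4, 5, 7}:
g(0) = mex{} = 0
g(1) = mex{} = 0
g(2) = mex{} = 0
g(3) = mex{0} = 1
g(4) = mex{0} = 1
g(5) = mex{0} = 1
g(6) = mex{0,1} = 2
g(7) = mex{0,1} = 2
g(8) = mex{0,1} = 2
g(9) = mex{0,1,2} = 3
So g(9) = 3.
Grundy values for stack B (subtraction set {1, 2, 5}):
g(0) = mex{} = 0
g(1) = mex{0} = 1
g(2) = mex{0,1} = 2
g(3) = mex{1,2} = 0
g(4) = mex{0,2} = 1
g(5) = mex{0,1} = 2
g(6) = mex{1,2} = 0
g(7) = mex{0,2} = 1
g(8) = mex{0,1} = 2
g(9) = mex{1,2} = 0
g(10) = mex{0,2} = 1
g(11) = mex{0,1} = 2
So g(11) = 2.
Stack C is a plain Nim stack of size 3, so its Grundy value is 3.
The value of a disjunctive sum is the nim-sum of the parts.
Combined value = 3 XOR 2 XOR 3 = 2.

2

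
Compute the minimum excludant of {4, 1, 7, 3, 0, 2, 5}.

The values 0, 1, 2, 3, 4, 5 are all present; 6 is the first non-negative integer missing from the set.

6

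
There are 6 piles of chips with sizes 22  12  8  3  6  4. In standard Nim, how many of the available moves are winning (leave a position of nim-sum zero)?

Compute the nim-sum pairwise:
22 ^ 12 = 26
26 ^ 8 = 18
18 ^ 3 = 17
17 ^ 6 = 23
23 ^ 4 = 19
The overall nim-sum is X = 19. A pile of size p has a winning move iff p XOR X < p (reduce it to p XOR X).
  22: 22 XOR 19 = 5 < 22 — winning move (to 5).
  12: 12 XOR 19 = 31 ≥ 12 — no move.
  8: 8 XOR 19 = 27 ≥ 8 — no move.
  3: 3 XOR 19 = 16 ≥ 3 — no move.
  6: 6 XOR 19 = 21 ≥ 6 — no move.
  4: 4 XOR 19 = 23 ≥ 4 — no move.
That gives 1 winning move.

1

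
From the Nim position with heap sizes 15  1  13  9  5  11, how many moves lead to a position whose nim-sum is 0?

Bitwise XOR of the heap sizes:
  1111  (15)
  0001  (1)
  1101  (13)
  1001  (9)
  0101  (5)
  1011  (11)
  ----
  0100  (4)
The overall nim-sum is X = 4. A heap of size p has a winning move iff p XOR X < p (reduce it to p XOR X).
  15: 15 XOR 4 = 11 < 15 — winning move (to 11).
  1: 1 XOR 4 = 5 ≥ 1 — no move.
  13: 13 XOR 4 = 9 < 13 — winning move (to 9).
  9: 9 XOR 4 = 13 ≥ 9 — no move.
  5: 5 XOR 4 = 1 < 5 — winning move (to 1).
  11: 11 XOR 4 = 15 ≥ 11 — no move.
That gives 3 winning moves.

3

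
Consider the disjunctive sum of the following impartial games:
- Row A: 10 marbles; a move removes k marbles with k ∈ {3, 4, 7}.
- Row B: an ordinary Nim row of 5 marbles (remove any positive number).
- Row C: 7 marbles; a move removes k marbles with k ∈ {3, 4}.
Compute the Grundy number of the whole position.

For row A, compute g(0), g(1), … with moves {3, 4, 7}:
k:     0  1  2  3  4  5  6  7  8  9 10
g(k):  0  0  0  1  1  1  2  2  2  3  0
So g(10) = 0.
Row B is a plain Nim row of size 5, so its Grundy value is 5.
For row C, compute g(0), g(1), … with moves {3, 4}:
g(0) = mex{} = 0
g(1) = mex{} = 0
g(2) = mex{} = 0
g(3) = mex{0} = 1
g(4) = mex{0} = 1
g(5) = mex{0} = 1
g(6) = mex{0,1} = 2
g(7) = mex{1} = 0
So g(7) = 0.
By the Sprague-Grundy theorem, the Grundy value of a sum of independent games is the XOR of the component values.
Combined value = 0 ⊕ 5 ⊕ 0 = 5.

5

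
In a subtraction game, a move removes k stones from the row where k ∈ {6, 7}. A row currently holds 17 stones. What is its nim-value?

0

Compute g(0), g(1), … for moves {6, 7}:
k:     0  1  2  3  4  5  6  7  8  9 10 11 12 13 14 15 16 17
g(k):  0  0  0  0  0  0  1  1  1  1  1  1  2  0  0  0  0  0
So g(17) = 0.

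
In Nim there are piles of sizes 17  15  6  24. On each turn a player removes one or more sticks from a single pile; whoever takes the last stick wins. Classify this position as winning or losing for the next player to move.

Losing position

Nim-sum: 17 ^ 15 ^ 6 ^ 24 = 0.
The nim-sum is 0, so this is a P-position: the player to move is in a losing position under optimal play.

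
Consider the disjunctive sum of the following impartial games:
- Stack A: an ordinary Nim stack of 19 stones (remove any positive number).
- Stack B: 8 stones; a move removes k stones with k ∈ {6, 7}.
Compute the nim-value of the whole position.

Stack A is a plain Nim stack of size 19, so its Grundy value is 19.
Build the Grundy sequence for stack B with g(k) = mex{g(k−s) : s ∈ {6, 7}, s ≤ k}:
k:     0  1  2  3  4  5  6  7  8
g(k):  0  0  0  0  0  0  1  1  1
So g(8) = 1.
The value of a disjunctive sum is the nim-sum of the parts.
Combined value = 19 XOR 1 = 18.

18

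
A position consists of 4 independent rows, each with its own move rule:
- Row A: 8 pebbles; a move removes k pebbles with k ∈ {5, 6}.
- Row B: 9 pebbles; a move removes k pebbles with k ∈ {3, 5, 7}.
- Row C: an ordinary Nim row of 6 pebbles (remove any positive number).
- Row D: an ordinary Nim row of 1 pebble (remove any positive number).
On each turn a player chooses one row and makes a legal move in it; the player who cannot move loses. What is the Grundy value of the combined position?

5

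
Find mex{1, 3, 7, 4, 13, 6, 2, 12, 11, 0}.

The values 0, 1, 2, 3, 4 are all present; 5 is the first non-negative integer missing from the set.

5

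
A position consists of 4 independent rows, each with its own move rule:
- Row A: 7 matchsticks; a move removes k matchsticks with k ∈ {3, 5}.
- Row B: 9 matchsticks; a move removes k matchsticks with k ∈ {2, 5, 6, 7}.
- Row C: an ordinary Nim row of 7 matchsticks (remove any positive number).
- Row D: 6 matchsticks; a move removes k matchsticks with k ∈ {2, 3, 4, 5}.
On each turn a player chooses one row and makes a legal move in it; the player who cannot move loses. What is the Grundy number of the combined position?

Grundy values for row A (subtraction set {3, 5}):
k:     0  1  2  3  4  5  6  7
g(k):  0  0  0  1  1  1  2  2
So g(7) = 2.
For row B, compute g(0), g(1), … with moves {2, 5, 6, 7}:
g(0) = mex{} = 0
g(1) = mex{} = 0
g(2) = mex{0} = 1
g(3) = mex{0} = 1
g(4) = mex{1} = 0
g(5) = mex{0,1} = 2
g(6) = mex{0} = 1
g(7) = mex{0,1,2} = 3
g(8) = mex{0,1} = 2
g(9) = mex{0,1,3} = 2
So g(9) = 2.
Row C is a plain Nim row of size 7, so its Grundy value is 7.
Grundy values for row D (subtraction set {2, 3, 4, 5}):
g(0) = mex{} = 0
g(1) = mex{} = 0
g(2) = mex{0} = 1
g(3) = mex{0} = 1
g(4) = mex{0,1} = 2
g(5) = mex{0,1} = 2
g(6) = mex{0,1,2} = 3
So g(6) = 3.
The value of a disjunctive sum is the nim-sum of the parts.
Combined value = 2 ⊕ 2 ⊕ 7 ⊕ 3 = 4.

4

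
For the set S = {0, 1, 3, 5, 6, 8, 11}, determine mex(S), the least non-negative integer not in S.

The values 0, 1 are all present; 2 is the first non-negative integer missing from the set.

2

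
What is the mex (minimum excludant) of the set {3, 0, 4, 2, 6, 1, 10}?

5

The values 0, 1, 2, 3, 4 are all present; 5 is the first non-negative integer missing from the set.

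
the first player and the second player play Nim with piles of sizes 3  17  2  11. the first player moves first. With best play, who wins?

the first player wins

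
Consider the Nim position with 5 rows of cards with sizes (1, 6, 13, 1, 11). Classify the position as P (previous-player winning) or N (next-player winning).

P-position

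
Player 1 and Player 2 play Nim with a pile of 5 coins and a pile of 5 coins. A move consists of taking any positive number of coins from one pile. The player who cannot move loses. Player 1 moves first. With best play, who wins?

Player 2 wins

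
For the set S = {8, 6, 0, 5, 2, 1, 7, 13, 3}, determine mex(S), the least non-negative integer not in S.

The values 0, 1, 2, 3 are all present; 4 is the first non-negative integer missing from the set.

4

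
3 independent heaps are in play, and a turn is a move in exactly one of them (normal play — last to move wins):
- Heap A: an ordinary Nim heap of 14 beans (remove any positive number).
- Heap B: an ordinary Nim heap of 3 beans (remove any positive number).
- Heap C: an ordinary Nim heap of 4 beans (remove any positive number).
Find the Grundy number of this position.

Heap A is a plain Nim heap of size 14, so its Grundy value is 14.
Heap B is a plain Nim heap of size 3, so its Grundy value is 3.
Heap C is a plain Nim heap of size 4, so its Grundy value is 4.
By the Sprague-Grundy theorem, the Grundy value of a sum of independent games is the XOR of the component values.
Combined value = 14 XOR 3 XOR 4 = 9.

9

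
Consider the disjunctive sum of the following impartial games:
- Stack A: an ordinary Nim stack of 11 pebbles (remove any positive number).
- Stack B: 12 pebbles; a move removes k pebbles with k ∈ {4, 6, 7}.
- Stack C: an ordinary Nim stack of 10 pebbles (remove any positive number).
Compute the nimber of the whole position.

1

Stack A is a plain Nim stack of size 11, so its Grundy value is 11.
Build the Grundy sequence for stack B with g(k) = mex{g(k−s) : s ∈ {4, 6, 7}, s ≤ k}:
k:     0  1  2  3  4  5  6  7  8  9 10 11 12
g(k):  0  0  0  0  1  1  1  1  2  2  2  0  0
So g(12) = 0.
Stack C is a plain Nim stack of size 10, so its Grundy value is 10.
By the Sprague-Grundy theorem, the Grundy value of a sum of independent games is the XOR of the component values.
Combined value = 11 XOR 0 XOR 10 = 1.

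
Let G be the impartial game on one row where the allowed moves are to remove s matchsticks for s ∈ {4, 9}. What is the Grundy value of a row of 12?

Grundy values for subtraction set {4, 9}:
k:     0  1  2  3  4  5  6  7  8  9 10 11 12
g(k):  0  0  0  0  1  1  1  1  0  2  2  2  1
So g(12) = 1.

1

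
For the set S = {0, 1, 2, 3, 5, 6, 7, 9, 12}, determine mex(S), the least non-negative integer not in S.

The values 0, 1, 2, 3 are all present; 4 is the first non-negative integer missing from the set.

4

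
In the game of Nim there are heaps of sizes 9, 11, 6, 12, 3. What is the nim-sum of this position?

11

Nim-sum: 9 ^ 11 ^ 6 ^ 12 ^ 3 = 11.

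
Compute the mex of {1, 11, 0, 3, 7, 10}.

2

The values 0, 1 are all present; 2 is the first non-negative integer missing from the set.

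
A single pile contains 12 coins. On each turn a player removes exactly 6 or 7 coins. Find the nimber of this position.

Grundy values for subtraction set {6, 7}:
k:     0  1  2  3  4  5  6  7  8  9 10 11 12
g(k):  0  0  0  0  0  0  1  1  1  1  1  1  2
So g(12) = 2.

2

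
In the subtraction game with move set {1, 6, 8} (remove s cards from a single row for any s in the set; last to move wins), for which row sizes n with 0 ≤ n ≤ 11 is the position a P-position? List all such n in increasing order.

0, 2, 4, 7, 9, 11

Build the Grundy sequence with g(k) = mex{g(k−s) : s ∈ {1, 6, 8}, s ≤ k}:
g(0) = mex{} = 0
g(1) = mex{0} = 1
g(2) = mex{1} = 0
g(3) = mex{0} = 1
g(4) = mex{1} = 0
g(5) = mex{0} = 1
g(6) = mex{0,1} = 2
g(7) = mex{1,2} = 0
g(8) = mex{0} = 1
g(9) = mex{1} = 0
g(10) = mex{0} = 1
g(11) = mex{1} = 0
The P-positions (g = 0) in 0..11 are 0, 2, 4, 7, 9, 11.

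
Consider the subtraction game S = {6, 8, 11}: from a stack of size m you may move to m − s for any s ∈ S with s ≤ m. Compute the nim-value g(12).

Build the Grundy sequence with g(k) = mex{g(k−s) : s ∈ {6, 8, 11}, s ≤ k}:
k:     0  1  2  3  4  5  6  7  8  9 10 11 12
g(k):  0  0  0  0  0  0  1  1  1  1  1  1  2
So g(12) = 2.

2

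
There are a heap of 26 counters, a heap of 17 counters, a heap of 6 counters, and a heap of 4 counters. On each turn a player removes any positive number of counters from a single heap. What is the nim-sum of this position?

9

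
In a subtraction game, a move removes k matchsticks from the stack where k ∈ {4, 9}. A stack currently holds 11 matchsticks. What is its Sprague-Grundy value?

2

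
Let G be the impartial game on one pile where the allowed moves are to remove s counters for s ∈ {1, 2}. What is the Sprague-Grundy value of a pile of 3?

0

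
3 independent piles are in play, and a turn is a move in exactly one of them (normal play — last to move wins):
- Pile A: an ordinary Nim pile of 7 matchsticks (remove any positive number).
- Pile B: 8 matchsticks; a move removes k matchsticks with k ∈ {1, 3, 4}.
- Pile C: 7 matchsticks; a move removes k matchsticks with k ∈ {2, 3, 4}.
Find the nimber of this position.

6

Pile A is a plain Nim pile of size 7, so its Grundy value is 7.
Build the Grundy sequence for pile B with g(k) = mex{g(k−s) : s ∈ {1, 3, 4}, s ≤ k}:
g(0) = mex{} = 0
g(1) = mex{0} = 1
g(2) = mex{1} = 0
g(3) = mex{0} = 1
g(4) = mex{0,1} = 2
g(5) = mex{0,1,2} = 3
g(6) = mex{0,1,3} = 2
g(7) = mex{1,2} = 0
g(8) = mex{0,2,3} = 1
So g(8) = 1.
For pile C, compute g(0), g(1), … with moves {2, 3, 4}:
k:     0  1  2  3  4  5  6  7
g(k):  0  0  1  1  2  2  0  0
So g(7) = 0.
By the Sprague-Grundy theorem, the Grundy value of a sum of independent games is the XOR of the component values.
Combined value = 7 ⊕ 1 ⊕ 0 = 6.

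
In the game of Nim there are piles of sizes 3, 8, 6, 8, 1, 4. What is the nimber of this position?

In binary:
  0011  (3)
  1000  (8)
  0110  (6)
  1000  (8)
  0001  (1)
  0100  (4)
  ----
  0000  (0)

0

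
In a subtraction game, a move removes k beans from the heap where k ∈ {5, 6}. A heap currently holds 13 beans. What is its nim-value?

Compute g(0), g(1), … for moves {5, 6}:
g(0) = mex{} = 0
g(1) = mex{} = 0
g(2) = mex{} = 0
g(3) = mex{} = 0
g(4) = mex{} = 0
g(5) = mex{0} = 1
g(6) = mex{0} = 1
g(7) = mex{0} = 1
g(8) = mex{0} = 1
g(9) = mex{0} = 1
g(10) = mex{0,1} = 2
g(11) = mex{1} = 0
g(12) = mex{1} = 0
g(13) = mex{1} = 0
So g(13) = 0.

0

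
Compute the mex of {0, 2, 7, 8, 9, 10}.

1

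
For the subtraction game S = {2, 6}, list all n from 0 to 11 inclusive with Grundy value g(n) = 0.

0, 1, 4, 5, 8, 9

Grundy values for subtraction set {2, 6}:
g(0) = mex{} = 0
g(1) = mex{} = 0
g(2) = mex{0} = 1
g(3) = mex{0} = 1
g(4) = mex{1} = 0
g(5) = mex{1} = 0
g(6) = mex{0} = 1
g(7) = mex{0} = 1
g(8) = mex{1} = 0
g(9) = mex{1} = 0
g(10) = mex{0} = 1
g(11) = mex{0} = 1
The P-positions (g = 0) in 0..11 are 0, 1, 4, 5, 8, 9.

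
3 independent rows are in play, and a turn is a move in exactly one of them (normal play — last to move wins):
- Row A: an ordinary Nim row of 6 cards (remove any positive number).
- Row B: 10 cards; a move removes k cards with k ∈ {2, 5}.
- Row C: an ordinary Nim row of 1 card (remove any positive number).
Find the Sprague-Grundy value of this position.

6

Row A is a plain Nim row of size 6, so its Grundy value is 6.
Grundy values for row B (subtraction set {2, 5}):
k:     0  1  2  3  4  5  6  7  8  9 10
g(k):  0  0  1  1  0  2  1  0  0  1  1
So g(10) = 1.
Row C is a plain Nim row of size 1, so its Grundy value is 1.
The value of a disjunctive sum is the nim-sum of the parts.
Combined value = 6 ⊕ 1 ⊕ 1 = 6.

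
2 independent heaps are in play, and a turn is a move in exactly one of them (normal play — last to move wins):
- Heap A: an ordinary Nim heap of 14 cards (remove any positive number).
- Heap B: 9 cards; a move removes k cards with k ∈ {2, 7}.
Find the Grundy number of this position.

14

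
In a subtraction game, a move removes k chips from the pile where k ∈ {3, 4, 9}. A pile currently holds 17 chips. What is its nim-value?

1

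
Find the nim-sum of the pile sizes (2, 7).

5

Write each in binary and XOR column by column:
  010  (2)
  111  (7)
  ---
  101  (5)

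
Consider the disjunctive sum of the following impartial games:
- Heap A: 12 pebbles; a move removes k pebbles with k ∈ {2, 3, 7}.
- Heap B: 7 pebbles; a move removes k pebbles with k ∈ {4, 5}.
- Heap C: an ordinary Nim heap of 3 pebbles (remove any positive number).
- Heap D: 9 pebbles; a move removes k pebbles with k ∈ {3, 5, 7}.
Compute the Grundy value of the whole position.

0

For heap A, compute g(0), g(1), … with moves {2, 3, 7}:
k:     0  1  2  3  4  5  6  7  8  9 10 11 12
g(k):  0  0  1  1  2  0  0  1  1  2  0  0  1
So g(12) = 1.
Build the Grundy sequence for heap B with g(k) = mex{g(k−s) : s ∈ {4, 5}, s ≤ k}:
g(0) = mex{} = 0
g(1) = mex{} = 0
g(2) = mex{} = 0
g(3) = mex{} = 0
g(4) = mex{0} = 1
g(5) = mex{0} = 1
g(6) = mex{0} = 1
g(7) = mex{0} = 1
So g(7) = 1.
Heap C is a plain Nim heap of size 3, so its Grundy value is 3.
Grundy values for heap D (subtraction set {3, 5, 7}):
g(0) = mex{} = 0
g(1) = mex{} = 0
g(2) = mex{} = 0
g(3) = mex{0} = 1
g(4) = mex{0} = 1
g(5) = mex{0} = 1
g(6) = mex{0,1} = 2
g(7) = mex{0,1} = 2
g(8) = mex{0,1} = 2
g(9) = mex{0,1,2} = 3
So g(9) = 3.
By the Sprague-Grundy theorem, the Grundy value of a sum of independent games is the XOR of the component values.
Combined value = 1 XOR 1 XOR 3 XOR 3 = 0.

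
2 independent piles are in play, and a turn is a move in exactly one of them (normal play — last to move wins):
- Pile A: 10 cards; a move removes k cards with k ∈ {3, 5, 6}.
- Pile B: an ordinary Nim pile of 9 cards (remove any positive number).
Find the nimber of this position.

9

Grundy values for pile A (subtraction set {3, 5, 6}):
k:     0  1  2  3  4  5  6  7  8  9 10
g(k):  0  0  0  1  1  1  2  2  2  0  0
So g(10) = 0.
Pile B is a plain Nim pile of size 9, so its Grundy value is 9.
By the Sprague-Grundy theorem, the Grundy value of a sum of independent games is the XOR of the component values.
Combined value = 0 ⊕ 9 = 9.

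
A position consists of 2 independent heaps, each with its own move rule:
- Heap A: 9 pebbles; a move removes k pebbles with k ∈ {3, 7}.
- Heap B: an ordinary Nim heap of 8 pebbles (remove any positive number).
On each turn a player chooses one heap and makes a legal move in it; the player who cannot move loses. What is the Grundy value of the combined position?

For heap A, compute g(0), g(1), … with moves {3, 7}:
k:     0  1  2  3  4  5  6  7  8  9
g(k):  0  0  0  1  1  1  0  2  2  1
So g(9) = 1.
Heap B is a plain Nim heap of size 8, so its Grundy value is 8.
The value of a disjunctive sum is the nim-sum of the parts.
Combined value = 1 XOR 8 = 9.

9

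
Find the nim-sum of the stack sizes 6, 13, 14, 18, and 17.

Compute the nim-sum pairwise:
6 XOR 13 = 11
11 XOR 14 = 5
5 XOR 18 = 23
23 XOR 17 = 6

6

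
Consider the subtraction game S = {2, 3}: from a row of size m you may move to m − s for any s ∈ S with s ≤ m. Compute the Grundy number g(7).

1

Build the Grundy sequence with g(k) = mex{g(k−s) : s ∈ {2, 3}, s ≤ k}:
g(0) = mex{} = 0
g(1) = mex{} = 0
g(2) = mex{0} = 1
g(3) = mex{0} = 1
g(4) = mex{0,1} = 2
g(5) = mex{1} = 0
g(6) = mex{1,2} = 0
g(7) = mex{0,2} = 1
So g(7) = 1.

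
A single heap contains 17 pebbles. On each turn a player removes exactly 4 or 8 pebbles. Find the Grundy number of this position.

Build the Grundy sequence with g(k) = mex{g(k−s) : s ∈ {4, 8}, s ≤ k}:
k:     0  1  2  3  4  5  6  7  8  9 10 11 12 13 14 15 16 17
g(k):  0  0  0  0  1  1  1  1  2  2  2  2  0  0  0  0  1  1
So g(17) = 1.

1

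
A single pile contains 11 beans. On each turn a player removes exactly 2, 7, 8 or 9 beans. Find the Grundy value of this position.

Build the Grundy sequence with g(k) = mex{g(k−s) : s ∈ {2, 7, 8, 9}, s ≤ k}:
g(0) = mex{} = 0
g(1) = mex{} = 0
g(2) = mex{0} = 1
g(3) = mex{0} = 1
g(4) = mex{1} = 0
g(5) = mex{1} = 0
g(6) = mex{0} = 1
g(7) = mex{0} = 1
g(8) = mex{0,1} = 2
g(9) = mex{0,1} = 2
g(10) = mex{0,1,2} = 3
g(11) = mex{0,1,2} = 3
So g(11) = 3.

3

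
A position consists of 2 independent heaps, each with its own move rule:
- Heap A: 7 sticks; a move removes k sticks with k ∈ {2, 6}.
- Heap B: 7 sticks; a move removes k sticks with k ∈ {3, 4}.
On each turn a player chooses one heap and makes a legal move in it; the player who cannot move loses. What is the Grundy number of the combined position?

1

For heap A, compute g(0), g(1), … with moves {2, 6}:
k:     0  1  2  3  4  5  6  7
g(k):  0  0  1  1  0  0  1  1
So g(7) = 1.
Build the Grundy sequence for heap B with g(k) = mex{g(k−s) : s ∈ {3, 4}, s ≤ k}:
g(0) = mex{} = 0
g(1) = mex{} = 0
g(2) = mex{} = 0
g(3) = mex{0} = 1
g(4) = mex{0} = 1
g(5) = mex{0} = 1
g(6) = mex{0,1} = 2
g(7) = mex{1} = 0
So g(7) = 0.
The value of a disjunctive sum is the nim-sum of the parts.
Combined value = 1 ⊕ 0 = 1.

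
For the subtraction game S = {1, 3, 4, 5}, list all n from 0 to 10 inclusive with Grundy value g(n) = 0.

0, 2, 8, 10

Grundy values for subtraction set {1, 3, 4, 5}:
g(0) = mex{} = 0
g(1) = mex{0} = 1
g(2) = mex{1} = 0
g(3) = mex{0} = 1
g(4) = mex{0,1} = 2
g(5) = mex{0,1,2} = 3
g(6) = mex{0,1,3} = 2
g(7) = mex{0,1,2} = 3
g(8) = mex{1,2,3} = 0
g(9) = mex{0,2,3} = 1
g(10) = mex{1,2,3} = 0
The P-positions (g = 0) in 0..10 are 0, 2, 8, 10.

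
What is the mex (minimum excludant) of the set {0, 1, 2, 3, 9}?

The values 0, 1, 2, 3 are all present; 4 is the first non-negative integer missing from the set.

4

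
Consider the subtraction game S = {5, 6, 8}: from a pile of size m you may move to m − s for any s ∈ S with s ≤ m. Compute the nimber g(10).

Compute g(0), g(1), … for moves {5, 6, 8}:
g(0) = mex{} = 0
g(1) = mex{} = 0
g(2) = mex{} = 0
g(3) = mex{} = 0
g(4) = mex{} = 0
g(5) = mex{0} = 1
g(6) = mex{0} = 1
g(7) = mex{0} = 1
g(8) = mex{0} = 1
g(9) = mex{0} = 1
g(10) = mex{0,1} = 2
So g(10) = 2.

2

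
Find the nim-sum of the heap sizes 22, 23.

1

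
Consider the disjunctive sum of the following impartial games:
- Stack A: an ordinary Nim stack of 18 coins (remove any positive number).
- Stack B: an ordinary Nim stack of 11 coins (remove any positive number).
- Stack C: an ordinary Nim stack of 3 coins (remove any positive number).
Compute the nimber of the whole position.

26

Stack A is a plain Nim stack of size 18, so its Grundy value is 18.
Stack B is a plain Nim stack of size 11, so its Grundy value is 11.
Stack C is a plain Nim stack of size 3, so its Grundy value is 3.
The value of a disjunctive sum is the nim-sum of the parts.
Combined value = 18 XOR 11 XOR 3 = 26.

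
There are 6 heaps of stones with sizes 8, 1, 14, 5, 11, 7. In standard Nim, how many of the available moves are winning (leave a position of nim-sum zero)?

3

Compute the nim-sum pairwise:
8 ⊕ 1 = 9
9 ⊕ 14 = 7
7 ⊕ 5 = 2
2 ⊕ 11 = 9
9 ⊕ 7 = 14
The overall nim-sum is X = 14. A heap of size p has a winning move iff p XOR X < p (reduce it to p XOR X).
  8: 8 XOR 14 = 6 < 8 — winning move (to 6).
  1: 1 XOR 14 = 15 ≥ 1 — no move.
  14: 14 XOR 14 = 0 < 14 — winning move (to 0).
  5: 5 XOR 14 = 11 ≥ 5 — no move.
  11: 11 XOR 14 = 5 < 11 — winning move (to 5).
  7: 7 XOR 14 = 9 ≥ 7 — no move.
That gives 3 winning moves.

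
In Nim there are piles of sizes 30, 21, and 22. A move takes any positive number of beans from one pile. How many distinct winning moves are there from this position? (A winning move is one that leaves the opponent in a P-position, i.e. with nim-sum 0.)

3

In binary:
  11110  (30)
  10101  (21)
  10110  (22)
  -----
  11101  (29)
The overall nim-sum is X = 29. A pile of size p has a winning move iff p XOR X < p (reduce it to p XOR X).
  30: 30 XOR 29 = 3 < 30 — winning move (to 3).
  21: 21 XOR 29 = 8 < 21 — winning move (to 8).
  22: 22 XOR 29 = 11 < 22 — winning move (to 11).
That gives 3 winning moves.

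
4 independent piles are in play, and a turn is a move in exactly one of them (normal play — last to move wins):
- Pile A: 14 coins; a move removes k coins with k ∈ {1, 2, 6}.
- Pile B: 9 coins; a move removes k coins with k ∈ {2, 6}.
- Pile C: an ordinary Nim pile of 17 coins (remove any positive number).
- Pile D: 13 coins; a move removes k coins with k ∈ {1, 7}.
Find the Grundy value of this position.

Grundy values for pile A (subtraction set {1, 2, 6}):
g(0) = mex{} = 0
g(1) = mex{0} = 1
g(2) = mex{0,1} = 2
g(3) = mex{1,2} = 0
g(4) = mex{0,2} = 1
g(5) = mex{0,1} = 2
g(6) = mex{0,1,2} = 3
g(7) = mex{1,2,3} = 0
g(8) = mex{0,2,3} = 1
g(9) = mex{0,1} = 2
g(10) = mex{1,2} = 0
g(11) = mex{0,2} = 1
g(12) = mex{0,1,3} = 2
g(13) = mex{0,1,2} = 3
g(14) = mex{1,2,3} = 0
So g(14) = 0.
Grundy values for pile B (subtraction set {2, 6}):
g(0) = mex{} = 0
g(1) = mex{} = 0
g(2) = mex{0} = 1
g(3) = mex{0} = 1
g(4) = mex{1} = 0
g(5) = mex{1} = 0
g(6) = mex{0} = 1
g(7) = mex{0} = 1
g(8) = mex{1} = 0
g(9) = mex{1} = 0
So g(9) = 0.
Pile C is a plain Nim pile of size 17, so its Grundy value is 17.
Grundy values for pile D (subtraction set {1, 7}):
k:     0  1  2  3  4  5  6  7  8  9 10 11 12 13
g(k):  0  1  0  1  0  1  0  1  0  1  0  1  0  1
So g(13) = 1.
By the Sprague-Grundy theorem, the Grundy value of a sum of independent games is the XOR of the component values.
Combined value = 0 ⊕ 0 ⊕ 17 ⊕ 1 = 16.

16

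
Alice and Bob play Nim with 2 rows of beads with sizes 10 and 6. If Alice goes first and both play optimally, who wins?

Compute the nim-sum pairwise:
10 ^ 6 = 12
The nim-sum is 12 ≠ 0, so this is an N-position: the player to move can win; Alice has a winning move.

Alice wins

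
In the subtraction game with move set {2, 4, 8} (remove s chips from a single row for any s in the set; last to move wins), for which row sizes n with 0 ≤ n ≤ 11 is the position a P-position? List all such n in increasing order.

0, 1, 6, 7

Grundy values for subtraction set {2, 4, 8}:
k:     0  1  2  3  4  5  6  7  8  9 10 11
g(k):  0  0  1  1  2  2  0  0  1  1  2  2
The P-positions (g = 0) in 0..11 are 0, 1, 6, 7.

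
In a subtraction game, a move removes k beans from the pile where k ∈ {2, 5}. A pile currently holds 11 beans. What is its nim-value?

0

Compute g(0), g(1), … for moves {2, 5}:
k:     0  1  2  3  4  5  6  7  8  9 10 11
g(k):  0  0  1  1  0  2  1  0  0  1  1  0
So g(11) = 0.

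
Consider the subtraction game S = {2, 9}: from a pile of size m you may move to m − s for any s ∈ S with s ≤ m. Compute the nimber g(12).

Grundy values for subtraction set {2, 9}:
k:     0  1  2  3  4  5  6  7  8  9 10 11 12
g(k):  0  0  1  1  0  0  1  1  0  2  1  0  0
So g(12) = 0.

0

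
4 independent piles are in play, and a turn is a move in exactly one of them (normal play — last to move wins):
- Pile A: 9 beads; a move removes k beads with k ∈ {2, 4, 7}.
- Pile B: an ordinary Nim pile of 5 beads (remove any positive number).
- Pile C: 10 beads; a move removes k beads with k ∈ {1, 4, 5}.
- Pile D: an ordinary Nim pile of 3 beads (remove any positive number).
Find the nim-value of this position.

For pile A, compute g(0), g(1), … with moves {2, 4, 7}:
g(0) = mex{} = 0
g(1) = mex{} = 0
g(2) = mex{0} = 1
g(3) = mex{0} = 1
g(4) = mex{0,1} = 2
g(5) = mex{0,1} = 2
g(6) = mex{1,2} = 0
g(7) = mex{0,1,2} = 3
g(8) = mex{0,2} = 1
g(9) = mex{1,2,3} = 0
So g(9) = 0.
Pile B is a plain Nim pile of size 5, so its Grundy value is 5.
Grundy values for pile C (subtraction set {1, 4, 5}):
k:     0  1  2  3  4  5  6  7  8  9 10
g(k):  0  1  0  1  2  3  2  3  0  1  0
So g(10) = 0.
Pile D is a plain Nim pile of size 3, so its Grundy value is 3.
By the Sprague-Grundy theorem, the Grundy value of a sum of independent games is the XOR of the component values.
Combined value = 0 ⊕ 5 ⊕ 0 ⊕ 3 = 6.

6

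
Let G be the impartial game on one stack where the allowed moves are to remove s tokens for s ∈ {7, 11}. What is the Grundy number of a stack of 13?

Grundy values for subtraction set {7, 11}:
g(0) = mex{} = 0
g(1) = mex{} = 0
g(2) = mex{} = 0
g(3) = mex{} = 0
g(4) = mex{} = 0
g(5) = mex{} = 0
g(6) = mex{} = 0
g(7) = mex{0} = 1
g(8) = mex{0} = 1
g(9) = mex{0} = 1
g(10) = mex{0} = 1
g(11) = mex{0} = 1
g(12) = mex{0} = 1
g(13) = mex{0} = 1
So g(13) = 1.

1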